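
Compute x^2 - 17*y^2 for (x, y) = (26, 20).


x^2 - d*y^2
= 26^2 - 17*20^2
= 676 - 6800
= -6124

-6124


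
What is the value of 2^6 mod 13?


p = 13 is prime and the exponent is (p-1)/2 = 6, so by Euler's criterion 2^6 = (2/13) = +1 or -1 mod 13.
Compute by square-and-multiply:
  6 = 4 + 2 (binary 110)
  Repeated squaring mod 13: 2^1 = 2, 2^2 = 4, 2^4 = 3
  2^6 = 2^4 * 2^2 = 3 * 4 mod 13
    3 * 4 = 12 = 12 mod 13
  2^6 = 12 mod 13
Result 12 = p - 1 = -1 mod 13: 2 is a quadratic non-residue mod 13. As a residue in [0, p-1] the value is 12.
2^6 mod 13 = 12

12


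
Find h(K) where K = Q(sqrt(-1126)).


K = Q(sqrt(-1126)). d mod 4 = 2, so D = disc(K) = 4d = -4504
h(K) equals the number of primitive reduced positive-definite forms (a, b, c) = a*x^2 + b*x*y + c*y^2 with b^2 - 4ac = D,
where reduced means |b| <= a <= c, with b >= 0 whenever |b| = a or a = c, and primitive means gcd(a, b, c) = 1.
Reduced forces 3a^2 <= |D| = 4504, so 1 <= a <= 38; b must have the parity of D, and c = (b^2 - D)/(4a) must be an integer >= a.
Enumerate a = 1..38, b in [-a, a]:
  a=1: (1, 0, 1126)  [1]
  a=2: (2, 0, 563)  [1]
  a=3..4: none
  a=5: (5, -4, 226), (5, 4, 226)  [2]
  a=6: none
  a=7: (7, -2, 161), (7, 2, 161)  [2]
  a=8..9: none
  a=10: (10, -4, 113), (10, 4, 113)  [2]
  a=11..13: none
  a=14: (14, -12, 83), (14, 12, 83)  [2]
  a=15..16: none
  a=17: (17, -16, 70), (17, 16, 70)  [2]
  a=18..22: none
  a=23: (23, -2, 49), (23, 2, 49)  [2]
  a=24: none
  a=25: (25, -14, 47), (25, 14, 47)  [2]
  a=26..28: none
  a=29: (29, -22, 43), (29, 22, 43)  [2]
  a=30..33: none
  a=34: (34, -16, 35), (34, 16, 35)  [2]
  a=35: (35, -26, 37), (35, 26, 37)  [2]
  a=36..38: none
Total reduced forms: 1 + 1 + 2 + 2 + 2 + 2 + 2 + 2 + 2 + 2 + 2 + 2 = 22
h = 22

22


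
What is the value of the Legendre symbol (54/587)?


p = 587 is prime, so compute (54/587) with the reciprocity algorithm (Jacobi-symbol steps: pull out 2s via (2/n), flip via reciprocity, reduce):
  pull out 2: (2/587) = -1  (since 587 mod 8 = 3)
  reciprocity: (27/587) -> -(587/27)
  reduce: (20/27)
  pull out 2: (2/27) = -1  (since 27 mod 8 = 3)
  pull out 2: (2/27) = -1  (since 27 mod 8 = 3)
  reciprocity: (5/27) -> +(27/5)
  reduce: (2/5)
  pull out 2: (2/5) = -1  (since 5 mod 8 = 5)
  (1/5) = 1
Product of signs = -1
(54/587) = -1

-1


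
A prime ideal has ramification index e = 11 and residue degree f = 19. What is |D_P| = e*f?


|D_P| = e * f
= 11 * 19
= 209

209


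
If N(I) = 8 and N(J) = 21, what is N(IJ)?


N(IJ) = N(I) * N(J)
= 8 * 21
= 168

168


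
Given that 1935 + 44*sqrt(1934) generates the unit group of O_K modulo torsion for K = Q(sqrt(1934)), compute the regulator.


epsilon = 1935 + 44*sqrt(1934)
= 3869.9997
R = ln(3869.9997)
= 8.2610

8.2610


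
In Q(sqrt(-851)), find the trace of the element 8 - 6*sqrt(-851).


Tr(a + b*sqrt(d)) = (a + b*sqrt(d)) + (a - b*sqrt(d)) = 2a
= 2 * (8)
= 16

16


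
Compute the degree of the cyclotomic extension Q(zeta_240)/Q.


The degree equals Euler's totient phi(240).
240 = 2^4 * 3 * 5
phi(240) = 64

64


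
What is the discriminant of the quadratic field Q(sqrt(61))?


For K = Q(sqrt(d)) with d squarefree: disc(K) = d if d = 1 mod 4, and disc(K) = 4d if d = 2 or 3 mod 4.
Here d = 61, and d mod 4 = 1.
d = 1 mod 4 (O_K = Z[(1+sqrt(d))/2]), so disc(K) = d = 61

61


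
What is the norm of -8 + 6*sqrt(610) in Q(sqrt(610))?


N(a + b*sqrt(d)) = a^2 - d*b^2
= (-8)^2 - (610)*(6)^2
= 64 - 21960
= -21896

-21896


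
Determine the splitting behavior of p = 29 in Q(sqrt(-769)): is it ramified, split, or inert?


K = Q(sqrt(-769)). Since d mod 4 = 3, disc(K) = -3076.
Check p | disc: -3076 mod 29 = 27.
p does not divide disc. Compute Legendre symbol (d/p):
14^((29-1)/2) mod 29 = -1
(d/p) = -1, so p is inert: (p) stays prime with e=1, f=2, g=1.
Therefore p is inert.

inert


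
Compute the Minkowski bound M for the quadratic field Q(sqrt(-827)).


d = -827, d mod 4 = 1, so disc(K) = d = -827; |disc(K)| = 827
Imaginary quadratic field, so n = 2, s = r2 = 1, r1 = 0
M = (n!/n^n) * (4/pi)^s * sqrt(|disc(K)|) = (2!/2^2) * (4/pi)^1 * sqrt(827)
= 0.5 * 1.273240 * 28.757608
= 18.3077

18.3077


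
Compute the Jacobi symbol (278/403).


Compute (278/403) via quadratic reciprocity:
  pull out 2: (2/403) = -1  (since 403 mod 8 = 3)
  reciprocity: (139/403) -> -(403/139)
  reduce: (125/139)
  reciprocity: (125/139) -> +(139/125)
  reduce: (14/125)
  pull out 2: (2/125) = -1  (since 125 mod 8 = 5)
  reciprocity: (7/125) -> +(125/7)
  reduce: (6/7)
  pull out 2: (2/7) = +1  (since 7 mod 8 = 7)
  reciprocity: (3/7) -> -(7/3)
  reduce: (1/3)
  (1/3) = 1
Product of signs = 1

1


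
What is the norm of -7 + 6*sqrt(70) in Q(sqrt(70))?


N(a + b*sqrt(d)) = a^2 - d*b^2
= (-7)^2 - (70)*(6)^2
= 49 - 2520
= -2471

-2471


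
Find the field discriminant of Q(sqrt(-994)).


For K = Q(sqrt(d)) with d squarefree: disc(K) = d if d = 1 mod 4, and disc(K) = 4d if d = 2 or 3 mod 4.
Here d = -994, and d mod 4 = 2.
d = 2 mod 4, not 1 (O_K = Z[sqrt(d)]), so disc(K) = 4d = 4 * (-994) = -3976

-3976


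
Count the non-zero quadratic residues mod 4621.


For prime p, the number of non-zero quadratic residues is (p-1)/2.
= (4621-1)/2
= 2310

2310


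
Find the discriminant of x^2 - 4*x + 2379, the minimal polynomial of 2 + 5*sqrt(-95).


The element 2 + 5*sqrt(-95) has minimal polynomial:
x^2 - 4*x + 2379
Discriminant = (-4)^2 - 4*(2379)
= 16 - 9516
= -9500

-9500


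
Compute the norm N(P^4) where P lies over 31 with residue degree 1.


N(P^a) = p^(a*f)
= 31^(4*1)
= 31^4
= 923521

923521


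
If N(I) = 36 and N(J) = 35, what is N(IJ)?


N(IJ) = N(I) * N(J)
= 36 * 35
= 1260

1260


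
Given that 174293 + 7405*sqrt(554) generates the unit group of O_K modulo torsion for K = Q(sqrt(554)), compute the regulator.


epsilon = 174293 + 7405*sqrt(554)
= 348586.0000
R = ln(348586.0000)
= 12.7616

12.7616


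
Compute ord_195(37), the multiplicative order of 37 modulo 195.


We want ord_195(37), the smallest k >= 1 with 37^k = 1 mod 195.
n = 195 = 3 * 5 * 13, phi(195) = 96; the order divides phi(n).
Divisors of 96: 1, 2, 3, 4, 6, 8, 12, 16, 24, 32, 48, 96
Repeated squaring mod 195: 37^1 = 37, 37^2 = 4, 37^4 = 16, 37^8 = 61, 37^16 = 16, 37^32 = 61, 37^64 = 16
Test divisors in increasing order:
  k=1: 37^1 = 37 mod 195
  k=2: 37^2 = 4 mod 195
  k=3: 37^3 = 4 * 37 = 148 mod 195
  k=4: 37^4 = 16 mod 195
  k=6: 37^6 = 16 * 4 = 64 mod 195
  k=8: 37^8 = 61 mod 195
  k=12: 37^12 = 61 * 16 = 1 mod 195  <- first divisor giving 1
Order = 12

12


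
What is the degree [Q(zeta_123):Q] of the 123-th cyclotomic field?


The degree equals Euler's totient phi(123).
123 = 3 * 41
phi(123) = 80

80


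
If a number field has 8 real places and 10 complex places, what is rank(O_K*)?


By Dirichlet's unit theorem:
rank = r1 + r2 - 1
= 8 + 10 - 1
= 17

17


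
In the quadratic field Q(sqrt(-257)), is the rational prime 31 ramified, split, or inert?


K = Q(sqrt(-257)). Since d mod 4 = 3, disc(K) = -1028.
Check p | disc: -1028 mod 31 = 26.
p does not divide disc. Compute Legendre symbol (d/p):
22^((31-1)/2) mod 31 = -1
(d/p) = -1, so p is inert: (p) stays prime with e=1, f=2, g=1.
Therefore p is inert.

inert


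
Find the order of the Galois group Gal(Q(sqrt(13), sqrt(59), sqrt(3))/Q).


The 3 square roots of distinct primes are multiplicatively independent over Q,
so [K:Q] = 2^3 and Gal(K/Q) is isomorphic to (Z/2Z)^3.
|Gal| = 2^3 = 8

8


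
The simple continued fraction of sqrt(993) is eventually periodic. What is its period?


Run the CF algorithm for sqrt(993).
a_0 = floor(sqrt(993)) = 31; set m_0=0, q_0=1.
Recurrence: m' = q*a - m,  q' = (d - m'^2)/q,  a' = floor((a_0 + m')/q').
  step 1: m=31, q=32, a=1
  step 2: m=1, q=31, a=1
  step 3: m=30, q=3, a=20
  step 4: m=30, q=31, a=1
  step 5: m=1, q=32, a=1
  step 6: m=31, q=1, a=62
a_6 = 2*a_0 = 62, so the period closes here.
sqrt(993) = [31; 1, 1, 20, 1, 1, 62]
Period length = 6

6


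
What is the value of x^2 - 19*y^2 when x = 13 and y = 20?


x^2 - d*y^2
= 13^2 - 19*20^2
= 169 - 7600
= -7431

-7431


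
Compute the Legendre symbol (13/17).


p = 17 is prime, so compute (13/17) with the reciprocity algorithm (Jacobi-symbol steps: pull out 2s via (2/n), flip via reciprocity, reduce):
  reciprocity: (13/17) -> +(17/13)
  reduce: (4/13)
  pull out 2: (2/13) = -1  (since 13 mod 8 = 5)
  pull out 2: (2/13) = -1  (since 13 mod 8 = 5)
  (1/13) = 1
Product of signs = 1
(13/17) = 1

1


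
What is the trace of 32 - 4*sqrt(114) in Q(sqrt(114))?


Tr(a + b*sqrt(d)) = (a + b*sqrt(d)) + (a - b*sqrt(d)) = 2a
= 2 * (32)
= 64

64


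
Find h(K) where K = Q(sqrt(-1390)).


K = Q(sqrt(-1390)). d mod 4 = 2, so D = disc(K) = 4d = -5560
h(K) equals the number of primitive reduced positive-definite forms (a, b, c) = a*x^2 + b*x*y + c*y^2 with b^2 - 4ac = D,
where reduced means |b| <= a <= c, with b >= 0 whenever |b| = a or a = c, and primitive means gcd(a, b, c) = 1.
Reduced forces 3a^2 <= |D| = 5560, so 1 <= a <= 43; b must have the parity of D, and c = (b^2 - D)/(4a) must be an integer >= a.
Enumerate a = 1..43, b in [-a, a]:
  a=1: (1, 0, 1390)  [1]
  a=2: (2, 0, 695)  [1]
  a=3..4: none
  a=5: (5, 0, 278)  [1]
  a=6..9: none
  a=10: (10, 0, 139)  [1]
  a=11..12: none
  a=13: (13, -2, 107), (13, 2, 107)  [2]
  a=14..16: none
  a=17: (17, -4, 82), (17, 4, 82)  [2]
  a=18: none
  a=19: (19, -8, 74), (19, 8, 74)  [2]
  a=20..22: none
  a=23: (23, -12, 62), (23, 12, 62)  [2]
  a=24..25: none
  a=26: (26, -24, 59), (26, 24, 59)  [2]
  a=27..30: none
  a=31: (31, -12, 46), (31, 12, 46)  [2]
  a=32..33: none
  a=34: (34, -4, 41), (34, 4, 41)  [2]
  a=35..36: none
  a=37: (37, -8, 38), (37, 8, 38)  [2]
  a=38..43: none
Total reduced forms: 1 + 1 + 1 + 1 + 2 + 2 + 2 + 2 + 2 + 2 + 2 + 2 = 20
h = 20

20


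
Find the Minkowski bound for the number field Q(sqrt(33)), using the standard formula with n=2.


d = 33, d mod 4 = 1, so disc(K) = d = 33; |disc(K)| = 33
Real quadratic field, so n = 2, s = r2 = 0, r1 = 2
M = (n!/n^n) * (4/pi)^s * sqrt(|disc(K)|) = (2!/2^2) * (4/pi)^0 * sqrt(33)
= 0.5 * 1.000000 * 5.744563
= 2.8723

2.8723


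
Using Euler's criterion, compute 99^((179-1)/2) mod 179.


p = 179 is prime and the exponent is (p-1)/2 = 89, so by Euler's criterion 99^89 = (99/179) = +1 or -1 mod 179.
Compute by square-and-multiply:
  89 = 64 + 16 + 8 + 1 (binary 1011001)
  Repeated squaring mod 179: 99^1 = 99, 99^2 = 135, 99^4 = 146, 99^8 = 15, 99^16 = 46, 99^32 = 147, 99^64 = 129
  99^89 = 99^64 * 99^16 * 99^8 * 99^1 = 129 * 46 * 15 * 99 mod 179
    129 * 46 = 5934 = 27 mod 179
    27 * 15 = 405 = 47 mod 179
    47 * 99 = 4653 = 178 mod 179
  99^89 = 178 mod 179
Result 178 = p - 1 = -1 mod 179: 99 is a quadratic non-residue mod 179. As a residue in [0, p-1] the value is 178.
99^89 mod 179 = 178

178


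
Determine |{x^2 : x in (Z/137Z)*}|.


For prime p, the number of non-zero quadratic residues is (p-1)/2.
= (137-1)/2
= 68

68


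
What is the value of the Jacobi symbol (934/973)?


Compute (934/973) via quadratic reciprocity:
  pull out 2: (2/973) = -1  (since 973 mod 8 = 5)
  reciprocity: (467/973) -> +(973/467)
  reduce: (39/467)
  reciprocity: (39/467) -> -(467/39)
  reduce: (38/39)
  pull out 2: (2/39) = +1  (since 39 mod 8 = 7)
  reciprocity: (19/39) -> -(39/19)
  reduce: (1/19)
  (1/19) = 1
Product of signs = -1

-1


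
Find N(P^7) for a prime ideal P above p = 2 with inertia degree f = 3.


N(P^a) = p^(a*f)
= 2^(7*3)
= 2^21
= 2097152

2097152


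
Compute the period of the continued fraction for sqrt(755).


Run the CF algorithm for sqrt(755).
a_0 = floor(sqrt(755)) = 27; set m_0=0, q_0=1.
Recurrence: m' = q*a - m,  q' = (d - m'^2)/q,  a' = floor((a_0 + m')/q').
  step 1: m=27, q=26, a=2
  step 2: m=25, q=5, a=10
  step 3: m=25, q=26, a=2
  step 4: m=27, q=1, a=54
a_4 = 2*a_0 = 54, so the period closes here.
sqrt(755) = [27; 2, 10, 2, 54]
Period length = 4

4


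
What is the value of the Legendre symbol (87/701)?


p = 701 is prime, so compute (87/701) with the reciprocity algorithm (Jacobi-symbol steps: pull out 2s via (2/n), flip via reciprocity, reduce):
  reciprocity: (87/701) -> +(701/87)
  reduce: (5/87)
  reciprocity: (5/87) -> +(87/5)
  reduce: (2/5)
  pull out 2: (2/5) = -1  (since 5 mod 8 = 5)
  (1/5) = 1
Product of signs = -1
(87/701) = -1

-1


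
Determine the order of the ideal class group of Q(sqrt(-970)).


K = Q(sqrt(-970)). d mod 4 = 2, so D = disc(K) = 4d = -3880
h(K) equals the number of primitive reduced positive-definite forms (a, b, c) = a*x^2 + b*x*y + c*y^2 with b^2 - 4ac = D,
where reduced means |b| <= a <= c, with b >= 0 whenever |b| = a or a = c, and primitive means gcd(a, b, c) = 1.
Reduced forces 3a^2 <= |D| = 3880, so 1 <= a <= 35; b must have the parity of D, and c = (b^2 - D)/(4a) must be an integer >= a.
Enumerate a = 1..35, b in [-a, a]:
  a=1: (1, 0, 970)  [1]
  a=2: (2, 0, 485)  [1]
  a=3..4: none
  a=5: (5, 0, 194)  [1]
  a=6..9: none
  a=10: (10, 0, 97)  [1]
  a=11: (11, -6, 89), (11, 6, 89)  [2]
  a=12..16: none
  a=17: (17, -8, 58), (17, 8, 58)  [2]
  a=18..21: none
  a=22: (22, -16, 47), (22, 16, 47)  [2]
  a=23..28: none
  a=29: (29, -8, 34), (29, 8, 34)  [2]
  a=30..35: none
Total reduced forms: 1 + 1 + 1 + 1 + 2 + 2 + 2 + 2 = 12
h = 12

12


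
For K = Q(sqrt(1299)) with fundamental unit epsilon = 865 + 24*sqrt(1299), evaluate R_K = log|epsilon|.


epsilon = 865 + 24*sqrt(1299)
= 1729.9994
R = ln(1729.9994)
= 7.4559

7.4559


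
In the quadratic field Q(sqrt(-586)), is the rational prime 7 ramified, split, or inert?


K = Q(sqrt(-586)). Since d mod 4 = 2, disc(K) = -2344.
Check p | disc: -2344 mod 7 = 1.
p does not divide disc. Compute Legendre symbol (d/p):
2^((7-1)/2) mod 7 = 1
(d/p) = 1, so p splits: (p) = P*P' with e=1, f=1, g=2.
Therefore p is split.

split


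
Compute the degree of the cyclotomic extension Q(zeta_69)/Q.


The degree equals Euler's totient phi(69).
69 = 3 * 23
phi(69) = 44

44


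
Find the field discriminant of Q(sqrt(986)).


For K = Q(sqrt(d)) with d squarefree: disc(K) = d if d = 1 mod 4, and disc(K) = 4d if d = 2 or 3 mod 4.
Here d = 986, and d mod 4 = 2.
d = 2 mod 4, not 1 (O_K = Z[sqrt(d)]), so disc(K) = 4d = 4 * (986) = 3944

3944


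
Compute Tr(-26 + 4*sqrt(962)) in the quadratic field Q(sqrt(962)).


Tr(a + b*sqrt(d)) = (a + b*sqrt(d)) + (a - b*sqrt(d)) = 2a
= 2 * (-26)
= -52

-52


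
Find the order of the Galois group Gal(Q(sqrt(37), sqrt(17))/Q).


The 2 square roots of distinct primes are multiplicatively independent over Q,
so [K:Q] = 2^2 and Gal(K/Q) is isomorphic to (Z/2Z)^2.
|Gal| = 2^2 = 4

4


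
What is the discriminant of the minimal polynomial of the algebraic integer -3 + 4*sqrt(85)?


The element -3 + 4*sqrt(85) has minimal polynomial:
x^2 + 6*x - 1351
Discriminant = (6)^2 - 4*(-1351)
= 36 + 5404
= 5440

5440


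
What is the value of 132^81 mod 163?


p = 163 is prime and the exponent is (p-1)/2 = 81, so by Euler's criterion 132^81 = (132/163) = +1 or -1 mod 163.
Compute by square-and-multiply:
  81 = 64 + 16 + 1 (binary 1010001)
  Repeated squaring mod 163: 132^1 = 132, 132^2 = 146, 132^4 = 126, 132^8 = 65, 132^16 = 150, 132^32 = 6, 132^64 = 36
  132^81 = 132^64 * 132^16 * 132^1 = 36 * 150 * 132 mod 163
    36 * 150 = 5400 = 21 mod 163
    21 * 132 = 2772 = 1 mod 163
  132^81 = 1 mod 163
Result 1: 132 is a quadratic residue mod 163.
132^81 mod 163 = 1

1


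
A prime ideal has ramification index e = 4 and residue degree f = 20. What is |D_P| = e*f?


|D_P| = e * f
= 4 * 20
= 80

80


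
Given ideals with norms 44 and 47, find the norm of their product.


N(IJ) = N(I) * N(J)
= 44 * 47
= 2068

2068


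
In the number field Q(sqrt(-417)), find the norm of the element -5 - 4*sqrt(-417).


N(a + b*sqrt(d)) = a^2 - d*b^2
= (-5)^2 - (-417)*(-4)^2
= 25 + 6672
= 6697

6697


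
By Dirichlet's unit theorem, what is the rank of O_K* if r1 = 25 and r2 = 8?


By Dirichlet's unit theorem:
rank = r1 + r2 - 1
= 25 + 8 - 1
= 32

32


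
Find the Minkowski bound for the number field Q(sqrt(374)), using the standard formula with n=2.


d = 374, d mod 4 = 2, so disc(K) = 4d = 1496; |disc(K)| = 1496
Real quadratic field, so n = 2, s = r2 = 0, r1 = 2
M = (n!/n^n) * (4/pi)^s * sqrt(|disc(K)|) = (2!/2^2) * (4/pi)^0 * sqrt(1496)
= 0.5 * 1.000000 * 38.678159
= 19.3391

19.3391


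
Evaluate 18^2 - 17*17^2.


x^2 - d*y^2
= 18^2 - 17*17^2
= 324 - 4913
= -4589

-4589


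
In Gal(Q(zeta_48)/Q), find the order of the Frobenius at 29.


The Frobenius at p in Gal(Q(zeta_n)/Q) = (Z/nZ)* is the class of p, so its order is ord_48(29), the smallest k >= 1 with 29^k = 1 mod 48.
n = 48 = 2^4 * 3, phi(48) = 16; the order divides phi(n).
Divisors of 16: 1, 2, 4, 8, 16
Repeated squaring mod 48: 29^1 = 29, 29^2 = 25, 29^4 = 1, 29^8 = 1, 29^16 = 1
Test divisors in increasing order:
  k=1: 29^1 = 29 mod 48
  k=2: 29^2 = 25 mod 48
  k=4: 29^4 = 1 mod 48  <- first divisor giving 1
Order = 4

4


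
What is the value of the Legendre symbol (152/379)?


p = 379 is prime, so compute (152/379) with the reciprocity algorithm (Jacobi-symbol steps: pull out 2s via (2/n), flip via reciprocity, reduce):
  pull out 2: (2/379) = -1  (since 379 mod 8 = 3)
  pull out 2: (2/379) = -1  (since 379 mod 8 = 3)
  pull out 2: (2/379) = -1  (since 379 mod 8 = 3)
  reciprocity: (19/379) -> -(379/19)
  reduce: (18/19)
  pull out 2: (2/19) = -1  (since 19 mod 8 = 3)
  reciprocity: (9/19) -> +(19/9)
  reduce: (1/9)
  (1/9) = 1
Product of signs = -1
(152/379) = -1

-1


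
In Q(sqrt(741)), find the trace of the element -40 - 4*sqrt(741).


Tr(a + b*sqrt(d)) = (a + b*sqrt(d)) + (a - b*sqrt(d)) = 2a
= 2 * (-40)
= -80

-80


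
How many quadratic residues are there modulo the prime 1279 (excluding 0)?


For prime p, the number of non-zero quadratic residues is (p-1)/2.
= (1279-1)/2
= 639

639


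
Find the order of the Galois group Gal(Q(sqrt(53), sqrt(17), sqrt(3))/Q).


The 3 square roots of distinct primes are multiplicatively independent over Q,
so [K:Q] = 2^3 and Gal(K/Q) is isomorphic to (Z/2Z)^3.
|Gal| = 2^3 = 8

8


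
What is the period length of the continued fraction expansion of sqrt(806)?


Run the CF algorithm for sqrt(806).
a_0 = floor(sqrt(806)) = 28; set m_0=0, q_0=1.
Recurrence: m' = q*a - m,  q' = (d - m'^2)/q,  a' = floor((a_0 + m')/q').
  step 1: m=28, q=22, a=2
  step 2: m=16, q=25, a=1
  step 3: m=9, q=29, a=1
  step 4: m=20, q=14, a=3
  step 5: m=22, q=23, a=2
  step 6: m=24, q=10, a=5
  step 7: m=26, q=13, a=4
  step 8: m=26, q=10, a=5
  step 9: m=24, q=23, a=2
  step 10: m=22, q=14, a=3
  step 11: m=20, q=29, a=1
  step 12: m=9, q=25, a=1
  step 13: m=16, q=22, a=2
  step 14: m=28, q=1, a=56
a_14 = 2*a_0 = 56, so the period closes here.
sqrt(806) = [28; 2, 1, 1, 3, 2, 5, 4, 5, 2, 3, 1, 1, 2, 56]
Period length = 14

14


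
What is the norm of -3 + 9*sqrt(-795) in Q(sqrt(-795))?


N(a + b*sqrt(d)) = a^2 - d*b^2
= (-3)^2 - (-795)*(9)^2
= 9 + 64395
= 64404

64404


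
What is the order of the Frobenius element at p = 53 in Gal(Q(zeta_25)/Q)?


The Frobenius at p in Gal(Q(zeta_n)/Q) = (Z/nZ)* is the class of p, so its order is ord_25(53), the smallest k >= 1 with 53^k = 1 mod 25.
n = 25 = 5^2, phi(25) = 20; the order divides phi(n).
Divisors of 20: 1, 2, 4, 5, 10, 20
Repeated squaring mod 25: 53^1 = 3, 53^2 = 9, 53^4 = 6, 53^8 = 11, 53^16 = 21
Test divisors in increasing order:
  k=1: 53^1 = 3 mod 25
  k=2: 53^2 = 9 mod 25
  k=4: 53^4 = 6 mod 25
  k=5: 53^5 = 6 * 3 = 18 mod 25
  k=10: 53^10 = 11 * 9 = 24 mod 25
  k=20: 53^20 = 21 * 6 = 1 mod 25  <- first divisor giving 1
Order = 20

20


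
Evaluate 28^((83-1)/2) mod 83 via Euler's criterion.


p = 83 is prime and the exponent is (p-1)/2 = 41, so by Euler's criterion 28^41 = (28/83) = +1 or -1 mod 83.
Compute by square-and-multiply:
  41 = 32 + 8 + 1 (binary 101001)
  Repeated squaring mod 83: 28^1 = 28, 28^2 = 37, 28^4 = 41, 28^8 = 21, 28^16 = 26, 28^32 = 12
  28^41 = 28^32 * 28^8 * 28^1 = 12 * 21 * 28 mod 83
    12 * 21 = 252 = 3 mod 83
    3 * 28 = 84 = 1 mod 83
  28^41 = 1 mod 83
Result 1: 28 is a quadratic residue mod 83.
28^41 mod 83 = 1

1


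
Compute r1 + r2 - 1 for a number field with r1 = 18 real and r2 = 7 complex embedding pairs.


By Dirichlet's unit theorem:
rank = r1 + r2 - 1
= 18 + 7 - 1
= 24

24


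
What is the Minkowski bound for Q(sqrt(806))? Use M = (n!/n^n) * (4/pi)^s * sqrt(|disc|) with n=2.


d = 806, d mod 4 = 2, so disc(K) = 4d = 3224; |disc(K)| = 3224
Real quadratic field, so n = 2, s = r2 = 0, r1 = 2
M = (n!/n^n) * (4/pi)^s * sqrt(|disc(K)|) = (2!/2^2) * (4/pi)^0 * sqrt(3224)
= 0.5 * 1.000000 * 56.780278
= 28.3901

28.3901


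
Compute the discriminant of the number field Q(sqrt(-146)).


For K = Q(sqrt(d)) with d squarefree: disc(K) = d if d = 1 mod 4, and disc(K) = 4d if d = 2 or 3 mod 4.
Here d = -146, and d mod 4 = 2.
d = 2 mod 4, not 1 (O_K = Z[sqrt(d)]), so disc(K) = 4d = 4 * (-146) = -584

-584


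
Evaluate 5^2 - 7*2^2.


x^2 - d*y^2
= 5^2 - 7*2^2
= 25 - 28
= -3

-3


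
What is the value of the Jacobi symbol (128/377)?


Compute (128/377) via quadratic reciprocity:
  pull out 2: (2/377) = +1  (since 377 mod 8 = 1)
  pull out 2: (2/377) = +1  (since 377 mod 8 = 1)
  pull out 2: (2/377) = +1  (since 377 mod 8 = 1)
  pull out 2: (2/377) = +1  (since 377 mod 8 = 1)
  pull out 2: (2/377) = +1  (since 377 mod 8 = 1)
  pull out 2: (2/377) = +1  (since 377 mod 8 = 1)
  pull out 2: (2/377) = +1  (since 377 mod 8 = 1)
  (1/377) = 1
Product of signs = 1

1


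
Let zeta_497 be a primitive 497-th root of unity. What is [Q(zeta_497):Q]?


The degree equals Euler's totient phi(497).
497 = 7 * 71
phi(497) = 420

420


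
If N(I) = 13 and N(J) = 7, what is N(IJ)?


N(IJ) = N(I) * N(J)
= 13 * 7
= 91

91


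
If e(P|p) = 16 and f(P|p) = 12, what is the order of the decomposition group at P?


|D_P| = e * f
= 16 * 12
= 192

192


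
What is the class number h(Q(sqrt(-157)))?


K = Q(sqrt(-157)). d mod 4 = 3, so D = disc(K) = 4d = -628
h(K) equals the number of primitive reduced positive-definite forms (a, b, c) = a*x^2 + b*x*y + c*y^2 with b^2 - 4ac = D,
where reduced means |b| <= a <= c, with b >= 0 whenever |b| = a or a = c, and primitive means gcd(a, b, c) = 1.
Reduced forces 3a^2 <= |D| = 628, so 1 <= a <= 14; b must have the parity of D, and c = (b^2 - D)/(4a) must be an integer >= a.
Enumerate a = 1..14, b in [-a, a]:
  a=1: (1, 0, 157)  [1]
  a=2: (2, 2, 79)  [1]
  a=3..6: none
  a=7: (7, -4, 23), (7, 4, 23)  [2]
  a=8..12: none
  a=13: (13, -10, 14), (13, 10, 14)  [2]
  a=14: none
Total reduced forms: 1 + 1 + 2 + 2 = 6
h = 6

6


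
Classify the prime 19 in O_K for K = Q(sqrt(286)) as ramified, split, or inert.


K = Q(sqrt(286)). Since d mod 4 = 2, disc(K) = 1144.
Check p | disc: 1144 mod 19 = 4.
p does not divide disc. Compute Legendre symbol (d/p):
1^((19-1)/2) mod 19 = 1
(d/p) = 1, so p splits: (p) = P*P' with e=1, f=1, g=2.
Therefore p is split.

split


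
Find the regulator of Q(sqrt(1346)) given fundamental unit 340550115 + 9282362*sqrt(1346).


epsilon = 340550115 + 9282362*sqrt(1346)
= 6.8110e+08
R = ln(6.8110e+08)
= 20.3392

20.3392


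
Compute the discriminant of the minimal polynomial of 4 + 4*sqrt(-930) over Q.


The element 4 + 4*sqrt(-930) has minimal polynomial:
x^2 - 8*x + 14896
Discriminant = (-8)^2 - 4*(14896)
= 64 - 59584
= -59520

-59520


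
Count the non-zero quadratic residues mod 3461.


For prime p, the number of non-zero quadratic residues is (p-1)/2.
= (3461-1)/2
= 1730

1730


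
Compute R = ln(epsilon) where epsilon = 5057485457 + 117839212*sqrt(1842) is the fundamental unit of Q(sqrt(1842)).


epsilon = 5057485457 + 117839212*sqrt(1842)
= 1.0115e+10
R = ln(1.0115e+10)
= 23.0373

23.0373


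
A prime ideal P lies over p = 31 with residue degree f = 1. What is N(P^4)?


N(P^a) = p^(a*f)
= 31^(4*1)
= 31^4
= 923521

923521


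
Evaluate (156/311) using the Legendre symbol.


p = 311 is prime, so compute (156/311) with the reciprocity algorithm (Jacobi-symbol steps: pull out 2s via (2/n), flip via reciprocity, reduce):
  pull out 2: (2/311) = +1  (since 311 mod 8 = 7)
  pull out 2: (2/311) = +1  (since 311 mod 8 = 7)
  reciprocity: (39/311) -> -(311/39)
  reduce: (38/39)
  pull out 2: (2/39) = +1  (since 39 mod 8 = 7)
  reciprocity: (19/39) -> -(39/19)
  reduce: (1/19)
  (1/19) = 1
Product of signs = 1
(156/311) = 1

1


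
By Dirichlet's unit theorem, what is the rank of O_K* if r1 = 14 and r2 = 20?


By Dirichlet's unit theorem:
rank = r1 + r2 - 1
= 14 + 20 - 1
= 33

33


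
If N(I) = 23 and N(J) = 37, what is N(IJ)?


N(IJ) = N(I) * N(J)
= 23 * 37
= 851

851


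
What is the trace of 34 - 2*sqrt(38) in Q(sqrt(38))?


Tr(a + b*sqrt(d)) = (a + b*sqrt(d)) + (a - b*sqrt(d)) = 2a
= 2 * (34)
= 68

68


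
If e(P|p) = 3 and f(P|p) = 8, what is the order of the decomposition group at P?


|D_P| = e * f
= 3 * 8
= 24

24


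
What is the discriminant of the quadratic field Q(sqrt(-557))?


For K = Q(sqrt(d)) with d squarefree: disc(K) = d if d = 1 mod 4, and disc(K) = 4d if d = 2 or 3 mod 4.
Here d = -557, and d mod 4 = 3.
d = 3 mod 4, not 1 (O_K = Z[sqrt(d)]), so disc(K) = 4d = 4 * (-557) = -2228

-2228


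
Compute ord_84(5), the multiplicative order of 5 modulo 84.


We want ord_84(5), the smallest k >= 1 with 5^k = 1 mod 84.
n = 84 = 2^2 * 3 * 7, phi(84) = 24; the order divides phi(n).
Divisors of 24: 1, 2, 3, 4, 6, 8, 12, 24
Repeated squaring mod 84: 5^1 = 5, 5^2 = 25, 5^4 = 37, 5^8 = 25, 5^16 = 37
Test divisors in increasing order:
  k=1: 5^1 = 5 mod 84
  k=2: 5^2 = 25 mod 84
  k=3: 5^3 = 25 * 5 = 41 mod 84
  k=4: 5^4 = 37 mod 84
  k=6: 5^6 = 37 * 25 = 1 mod 84  <- first divisor giving 1
Order = 6

6


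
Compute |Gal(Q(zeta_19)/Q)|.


|Gal(Q(zeta_19)/Q)| = phi(19)
= 18

18


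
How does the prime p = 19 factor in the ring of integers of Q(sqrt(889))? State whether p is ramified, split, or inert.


K = Q(sqrt(889)). Since d mod 4 = 1, disc(K) = 889.
Check p | disc: 889 mod 19 = 15.
p does not divide disc. Compute Legendre symbol (d/p):
15^((19-1)/2) mod 19 = -1
(d/p) = -1, so p is inert: (p) stays prime with e=1, f=2, g=1.
Therefore p is inert.

inert


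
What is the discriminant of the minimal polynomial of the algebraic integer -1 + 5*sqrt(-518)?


The element -1 + 5*sqrt(-518) has minimal polynomial:
x^2 + 2*x + 12951
Discriminant = (2)^2 - 4*(12951)
= 4 - 51804
= -51800

-51800


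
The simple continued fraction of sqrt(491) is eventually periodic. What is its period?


Run the CF algorithm for sqrt(491).
a_0 = floor(sqrt(491)) = 22; set m_0=0, q_0=1.
Recurrence: m' = q*a - m,  q' = (d - m'^2)/q,  a' = floor((a_0 + m')/q').
  step 1: m=22, q=7, a=6
  step 2: m=20, q=13, a=3
  step 3: m=19, q=10, a=4
  step 4: m=21, q=5, a=8
  step 5: m=19, q=26, a=1
  step 6: m=7, q=17, a=1
  step 7: m=10, q=23, a=1
  step 8: m=13, q=14, a=2
  step 9: m=15, q=19, a=1
  step 10: m=4, q=25, a=1
  step 11: m=21, q=2, a=21
  step 12: m=21, q=25, a=1
  step 13: m=4, q=19, a=1
  step 14: m=15, q=14, a=2
  step 15: m=13, q=23, a=1
  step 16: m=10, q=17, a=1
  step 17: m=7, q=26, a=1
  step 18: m=19, q=5, a=8
  step 19: m=21, q=10, a=4
  step 20: m=19, q=13, a=3
  step 21: m=20, q=7, a=6
  step 22: m=22, q=1, a=44
a_22 = 2*a_0 = 44, so the period closes here.
sqrt(491) = [22; 6, 3, 4, 8, 1, 1, 1, 2, 1, 1, 21, 1, 1, 2, 1, 1, 1, 8, 4, 3, 6, 44]
Period length = 22

22


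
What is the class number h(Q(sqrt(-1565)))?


K = Q(sqrt(-1565)). d mod 4 = 3, so D = disc(K) = 4d = -6260
h(K) equals the number of primitive reduced positive-definite forms (a, b, c) = a*x^2 + b*x*y + c*y^2 with b^2 - 4ac = D,
where reduced means |b| <= a <= c, with b >= 0 whenever |b| = a or a = c, and primitive means gcd(a, b, c) = 1.
Reduced forces 3a^2 <= |D| = 6260, so 1 <= a <= 45; b must have the parity of D, and c = (b^2 - D)/(4a) must be an integer >= a.
Enumerate a = 1..45, b in [-a, a]:
  a=1: (1, 0, 1565)  [1]
  a=2: (2, 2, 783)  [1]
  a=3: (3, -2, 522), (3, 2, 522)  [2]
  a=4: none
  a=5: (5, 0, 313)  [1]
  a=6: (6, -2, 261), (6, 2, 261)  [2]
  a=7..8: none
  a=9: (9, -2, 174), (9, 2, 174)  [2]
  a=10: (10, 10, 159)  [1]
  a=11..14: none
  a=15: (15, -10, 106), (15, 10, 106)  [2]
  a=16: none
  a=17: (17, -8, 93), (17, 8, 93)  [2]
  a=18: (18, -2, 87), (18, 2, 87)  [2]
  a=19..26: none
  a=27: (27, -2, 58), (27, 2, 58)  [2]
  a=28: none
  a=29: (29, -2, 54), (29, 2, 54)  [2]
  a=30: (30, -10, 53), (30, 10, 53)  [2]
  a=31: (31, -8, 51), (31, 8, 51)  [2]
  a=32..33: none
  a=34: (34, -26, 51), (34, 26, 51)  [2]
  a=35..36: none
  a=37: (37, -20, 45), (37, 20, 45)  [2]
  a=38..45: none
Total reduced forms: 1 + 1 + 2 + 1 + 2 + 2 + 1 + 2 + 2 + 2 + 2 + 2 + 2 + 2 + 2 + 2 = 28
h = 28

28


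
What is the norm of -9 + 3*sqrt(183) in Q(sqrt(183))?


N(a + b*sqrt(d)) = a^2 - d*b^2
= (-9)^2 - (183)*(3)^2
= 81 - 1647
= -1566

-1566


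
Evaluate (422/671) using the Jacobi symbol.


Compute (422/671) via quadratic reciprocity:
  pull out 2: (2/671) = +1  (since 671 mod 8 = 7)
  reciprocity: (211/671) -> -(671/211)
  reduce: (38/211)
  pull out 2: (2/211) = -1  (since 211 mod 8 = 3)
  reciprocity: (19/211) -> -(211/19)
  reduce: (2/19)
  pull out 2: (2/19) = -1  (since 19 mod 8 = 3)
  (1/19) = 1
Product of signs = 1

1


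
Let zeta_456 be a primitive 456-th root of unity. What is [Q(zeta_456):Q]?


The degree equals Euler's totient phi(456).
456 = 2^3 * 3 * 19
phi(456) = 144

144


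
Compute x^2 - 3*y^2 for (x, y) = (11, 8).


x^2 - d*y^2
= 11^2 - 3*8^2
= 121 - 192
= -71

-71


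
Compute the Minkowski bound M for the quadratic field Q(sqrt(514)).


d = 514, d mod 4 = 2, so disc(K) = 4d = 2056; |disc(K)| = 2056
Real quadratic field, so n = 2, s = r2 = 0, r1 = 2
M = (n!/n^n) * (4/pi)^s * sqrt(|disc(K)|) = (2!/2^2) * (4/pi)^0 * sqrt(2056)
= 0.5 * 1.000000 * 45.343136
= 22.6716

22.6716


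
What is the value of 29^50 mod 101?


p = 101 is prime and the exponent is (p-1)/2 = 50, so by Euler's criterion 29^50 = (29/101) = +1 or -1 mod 101.
Compute by square-and-multiply:
  50 = 32 + 16 + 2 (binary 110010)
  Repeated squaring mod 101: 29^1 = 29, 29^2 = 33, 29^4 = 79, 29^8 = 80, 29^16 = 37, 29^32 = 56
  29^50 = 29^32 * 29^16 * 29^2 = 56 * 37 * 33 mod 101
    56 * 37 = 2072 = 52 mod 101
    52 * 33 = 1716 = 100 mod 101
  29^50 = 100 mod 101
Result 100 = p - 1 = -1 mod 101: 29 is a quadratic non-residue mod 101. As a residue in [0, p-1] the value is 100.
29^50 mod 101 = 100

100


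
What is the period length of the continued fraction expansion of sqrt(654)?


Run the CF algorithm for sqrt(654).
a_0 = floor(sqrt(654)) = 25; set m_0=0, q_0=1.
Recurrence: m' = q*a - m,  q' = (d - m'^2)/q,  a' = floor((a_0 + m')/q').
  step 1: m=25, q=29, a=1
  step 2: m=4, q=22, a=1
  step 3: m=18, q=15, a=2
  step 4: m=12, q=34, a=1
  step 5: m=22, q=5, a=9
  step 6: m=23, q=25, a=1
  step 7: m=2, q=26, a=1
  step 8: m=24, q=3, a=16
  step 9: m=24, q=26, a=1
  step 10: m=2, q=25, a=1
  step 11: m=23, q=5, a=9
  step 12: m=22, q=34, a=1
  step 13: m=12, q=15, a=2
  step 14: m=18, q=22, a=1
  step 15: m=4, q=29, a=1
  step 16: m=25, q=1, a=50
a_16 = 2*a_0 = 50, so the period closes here.
sqrt(654) = [25; 1, 1, 2, 1, 9, 1, 1, 16, 1, 1, 9, 1, 2, 1, 1, 50]
Period length = 16

16


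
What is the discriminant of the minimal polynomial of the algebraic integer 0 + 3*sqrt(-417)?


The element 0 + 3*sqrt(-417) has minimal polynomial:
x^2 + 0*x + 3753
Discriminant = (0)^2 - 4*(3753)
= 0 - 15012
= -15012

-15012


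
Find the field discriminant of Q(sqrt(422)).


For K = Q(sqrt(d)) with d squarefree: disc(K) = d if d = 1 mod 4, and disc(K) = 4d if d = 2 or 3 mod 4.
Here d = 422, and d mod 4 = 2.
d = 2 mod 4, not 1 (O_K = Z[sqrt(d)]), so disc(K) = 4d = 4 * (422) = 1688

1688


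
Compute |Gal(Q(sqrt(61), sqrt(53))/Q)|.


The 2 square roots of distinct primes are multiplicatively independent over Q,
so [K:Q] = 2^2 and Gal(K/Q) is isomorphic to (Z/2Z)^2.
|Gal| = 2^2 = 4

4


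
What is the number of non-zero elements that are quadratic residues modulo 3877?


For prime p, the number of non-zero quadratic residues is (p-1)/2.
= (3877-1)/2
= 1938

1938


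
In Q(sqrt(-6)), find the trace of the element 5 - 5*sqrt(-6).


Tr(a + b*sqrt(d)) = (a + b*sqrt(d)) + (a - b*sqrt(d)) = 2a
= 2 * (5)
= 10

10


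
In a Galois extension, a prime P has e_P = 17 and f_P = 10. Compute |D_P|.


|D_P| = e * f
= 17 * 10
= 170

170


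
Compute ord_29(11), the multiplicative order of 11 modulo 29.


We want ord_29(11), the smallest k >= 1 with 11^k = 1 mod 29.
n = 29 = 29, phi(29) = 28; the order divides phi(n).
Divisors of 28: 1, 2, 4, 7, 14, 28
Repeated squaring mod 29: 11^1 = 11, 11^2 = 5, 11^4 = 25, 11^8 = 16, 11^16 = 24
Test divisors in increasing order:
  k=1: 11^1 = 11 mod 29
  k=2: 11^2 = 5 mod 29
  k=4: 11^4 = 25 mod 29
  k=7: 11^7 = 25 * 5 * 11 = 12 mod 29
  k=14: 11^14 = 16 * 25 * 5 = 28 mod 29
  k=28: 11^28 = 24 * 16 * 25 = 1 mod 29  <- first divisor giving 1
Order = 28

28


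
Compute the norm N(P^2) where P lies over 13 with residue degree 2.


N(P^a) = p^(a*f)
= 13^(2*2)
= 13^4
= 28561

28561


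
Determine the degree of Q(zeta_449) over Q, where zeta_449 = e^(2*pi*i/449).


The degree equals Euler's totient phi(449).
449 = 449
phi(449) = 448

448


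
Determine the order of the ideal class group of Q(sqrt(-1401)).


K = Q(sqrt(-1401)). d mod 4 = 3, so D = disc(K) = 4d = -5604
h(K) equals the number of primitive reduced positive-definite forms (a, b, c) = a*x^2 + b*x*y + c*y^2 with b^2 - 4ac = D,
where reduced means |b| <= a <= c, with b >= 0 whenever |b| = a or a = c, and primitive means gcd(a, b, c) = 1.
Reduced forces 3a^2 <= |D| = 5604, so 1 <= a <= 43; b must have the parity of D, and c = (b^2 - D)/(4a) must be an integer >= a.
Enumerate a = 1..43, b in [-a, a]:
  a=1: (1, 0, 1401)  [1]
  a=2: (2, 2, 701)  [1]
  a=3: (3, 0, 467)  [1]
  a=4: none
  a=5: (5, -4, 281), (5, 4, 281)  [2]
  a=6: (6, 6, 235)  [1]
  a=7..9: none
  a=10: (10, -6, 141), (10, 6, 141)  [2]
  a=11..12: none
  a=13: (13, -8, 109), (13, 8, 109)  [2]
  a=14: none
  a=15: (15, -6, 94), (15, 6, 94)  [2]
  a=16..18: none
  a=19: (19, -18, 78), (19, 18, 78)  [2]
  a=20..22: none
  a=23: (23, -10, 62), (23, 10, 62)  [2]
  a=24: none
  a=25: (25, -14, 58), (25, 14, 58)  [2]
  a=26: (26, -18, 57), (26, 18, 57)  [2]
  a=27..28: none
  a=29: (29, -14, 50), (29, 14, 50)  [2]
  a=30: (30, -6, 47), (30, 6, 47)  [2]
  a=31: (31, -10, 46), (31, 10, 46)  [2]
  a=32..37: none
  a=38: (38, -18, 39), (38, 18, 39)  [2]
  a=39..43: none
Total reduced forms: 1 + 1 + 1 + 2 + 1 + 2 + 2 + 2 + 2 + 2 + 2 + 2 + 2 + 2 + 2 + 2 = 28
h = 28

28


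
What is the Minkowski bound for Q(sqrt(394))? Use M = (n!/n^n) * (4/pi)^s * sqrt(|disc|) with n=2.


d = 394, d mod 4 = 2, so disc(K) = 4d = 1576; |disc(K)| = 1576
Real quadratic field, so n = 2, s = r2 = 0, r1 = 2
M = (n!/n^n) * (4/pi)^s * sqrt(|disc(K)|) = (2!/2^2) * (4/pi)^0 * sqrt(1576)
= 0.5 * 1.000000 * 39.698866
= 19.8494

19.8494


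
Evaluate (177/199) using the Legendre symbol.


p = 199 is prime, so compute (177/199) with the reciprocity algorithm (Jacobi-symbol steps: pull out 2s via (2/n), flip via reciprocity, reduce):
  reciprocity: (177/199) -> +(199/177)
  reduce: (22/177)
  pull out 2: (2/177) = +1  (since 177 mod 8 = 1)
  reciprocity: (11/177) -> +(177/11)
  reduce: (1/11)
  (1/11) = 1
Product of signs = 1
(177/199) = 1

1


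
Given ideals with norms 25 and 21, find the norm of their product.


N(IJ) = N(I) * N(J)
= 25 * 21
= 525

525


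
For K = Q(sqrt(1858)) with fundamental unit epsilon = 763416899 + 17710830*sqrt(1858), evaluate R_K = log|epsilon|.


epsilon = 763416899 + 17710830*sqrt(1858)
= 1.5268e+09
R = ln(1.5268e+09)
= 21.1465

21.1465


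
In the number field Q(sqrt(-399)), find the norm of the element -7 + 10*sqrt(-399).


N(a + b*sqrt(d)) = a^2 - d*b^2
= (-7)^2 - (-399)*(10)^2
= 49 + 39900
= 39949

39949


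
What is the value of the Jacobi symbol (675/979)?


Compute (675/979) via quadratic reciprocity:
  reciprocity: (675/979) -> -(979/675)
  reduce: (304/675)
  pull out 2: (2/675) = -1  (since 675 mod 8 = 3)
  pull out 2: (2/675) = -1  (since 675 mod 8 = 3)
  pull out 2: (2/675) = -1  (since 675 mod 8 = 3)
  pull out 2: (2/675) = -1  (since 675 mod 8 = 3)
  reciprocity: (19/675) -> -(675/19)
  reduce: (10/19)
  pull out 2: (2/19) = -1  (since 19 mod 8 = 3)
  reciprocity: (5/19) -> +(19/5)
  reduce: (4/5)
  pull out 2: (2/5) = -1  (since 5 mod 8 = 5)
  pull out 2: (2/5) = -1  (since 5 mod 8 = 5)
  (1/5) = 1
Product of signs = -1

-1


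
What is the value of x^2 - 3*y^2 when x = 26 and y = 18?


x^2 - d*y^2
= 26^2 - 3*18^2
= 676 - 972
= -296

-296


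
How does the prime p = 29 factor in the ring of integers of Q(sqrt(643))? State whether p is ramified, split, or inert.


K = Q(sqrt(643)). Since d mod 4 = 3, disc(K) = 2572.
Check p | disc: 2572 mod 29 = 20.
p does not divide disc. Compute Legendre symbol (d/p):
5^((29-1)/2) mod 29 = 1
(d/p) = 1, so p splits: (p) = P*P' with e=1, f=1, g=2.
Therefore p is split.

split


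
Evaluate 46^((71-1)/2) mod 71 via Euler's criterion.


p = 71 is prime and the exponent is (p-1)/2 = 35, so by Euler's criterion 46^35 = (46/71) = +1 or -1 mod 71.
Compute by square-and-multiply:
  35 = 32 + 2 + 1 (binary 100011)
  Repeated squaring mod 71: 46^1 = 46, 46^2 = 57, 46^4 = 54, 46^8 = 5, 46^16 = 25, 46^32 = 57
  46^35 = 46^32 * 46^2 * 46^1 = 57 * 57 * 46 mod 71
    57 * 57 = 3249 = 54 mod 71
    54 * 46 = 2484 = 70 mod 71
  46^35 = 70 mod 71
Result 70 = p - 1 = -1 mod 71: 46 is a quadratic non-residue mod 71. As a residue in [0, p-1] the value is 70.
46^35 mod 71 = 70

70


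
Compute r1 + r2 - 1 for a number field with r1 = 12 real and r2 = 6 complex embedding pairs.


By Dirichlet's unit theorem:
rank = r1 + r2 - 1
= 12 + 6 - 1
= 17

17


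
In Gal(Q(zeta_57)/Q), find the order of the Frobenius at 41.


The Frobenius at p in Gal(Q(zeta_n)/Q) = (Z/nZ)* is the class of p, so its order is ord_57(41), the smallest k >= 1 with 41^k = 1 mod 57.
n = 57 = 3 * 19, phi(57) = 36; the order divides phi(n).
Divisors of 36: 1, 2, 3, 4, 6, 9, 12, 18, 36
Repeated squaring mod 57: 41^1 = 41, 41^2 = 28, 41^4 = 43, 41^8 = 25, 41^16 = 55, 41^32 = 4
Test divisors in increasing order:
  k=1: 41^1 = 41 mod 57
  k=2: 41^2 = 28 mod 57
  k=3: 41^3 = 28 * 41 = 8 mod 57
  k=4: 41^4 = 43 mod 57
  k=6: 41^6 = 43 * 28 = 7 mod 57
  k=9: 41^9 = 25 * 41 = 56 mod 57
  k=12: 41^12 = 25 * 43 = 49 mod 57
  k=18: 41^18 = 55 * 28 = 1 mod 57  <- first divisor giving 1
Order = 18

18


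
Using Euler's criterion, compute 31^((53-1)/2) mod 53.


p = 53 is prime and the exponent is (p-1)/2 = 26, so by Euler's criterion 31^26 = (31/53) = +1 or -1 mod 53.
Compute by square-and-multiply:
  26 = 16 + 8 + 2 (binary 11010)
  Repeated squaring mod 53: 31^1 = 31, 31^2 = 7, 31^4 = 49, 31^8 = 16, 31^16 = 44
  31^26 = 31^16 * 31^8 * 31^2 = 44 * 16 * 7 mod 53
    44 * 16 = 704 = 15 mod 53
    15 * 7 = 105 = 52 mod 53
  31^26 = 52 mod 53
Result 52 = p - 1 = -1 mod 53: 31 is a quadratic non-residue mod 53. As a residue in [0, p-1] the value is 52.
31^26 mod 53 = 52

52


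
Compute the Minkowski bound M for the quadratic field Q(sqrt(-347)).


d = -347, d mod 4 = 1, so disc(K) = d = -347; |disc(K)| = 347
Imaginary quadratic field, so n = 2, s = r2 = 1, r1 = 0
M = (n!/n^n) * (4/pi)^s * sqrt(|disc(K)|) = (2!/2^2) * (4/pi)^1 * sqrt(347)
= 0.5 * 1.273240 * 18.627936
= 11.8589

11.8589


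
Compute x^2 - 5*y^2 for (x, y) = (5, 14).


x^2 - d*y^2
= 5^2 - 5*14^2
= 25 - 980
= -955

-955


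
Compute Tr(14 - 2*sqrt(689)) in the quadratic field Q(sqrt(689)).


Tr(a + b*sqrt(d)) = (a + b*sqrt(d)) + (a - b*sqrt(d)) = 2a
= 2 * (14)
= 28

28
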